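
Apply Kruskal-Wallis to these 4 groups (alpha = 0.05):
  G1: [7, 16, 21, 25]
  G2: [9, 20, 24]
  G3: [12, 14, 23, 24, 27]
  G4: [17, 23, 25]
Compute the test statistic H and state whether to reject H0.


Step 1: Combine all N = 15 observations and assign midranks.
sorted (value, group, rank): (7,G1,1), (9,G2,2), (12,G3,3), (14,G3,4), (16,G1,5), (17,G4,6), (20,G2,7), (21,G1,8), (23,G3,9.5), (23,G4,9.5), (24,G2,11.5), (24,G3,11.5), (25,G1,13.5), (25,G4,13.5), (27,G3,15)
Step 2: Sum ranks within each group.
R_1 = 27.5 (n_1 = 4)
R_2 = 20.5 (n_2 = 3)
R_3 = 43 (n_3 = 5)
R_4 = 29 (n_4 = 3)
Step 3: H = 12/(N(N+1)) * sum(R_i^2/n_i) - 3(N+1)
     = 12/(15*16) * (27.5^2/4 + 20.5^2/3 + 43^2/5 + 29^2/3) - 3*16
     = 0.050000 * 979.279 - 48
     = 0.963958.
Step 4: Ties present; correction factor C = 1 - 18/(15^3 - 15) = 0.994643. Corrected H = 0.963958 / 0.994643 = 0.969150.
Step 5: Under H0, H ~ chi^2(3); p-value = 0.808716.
Step 6: alpha = 0.05. fail to reject H0.

H = 0.9692, df = 3, p = 0.808716, fail to reject H0.


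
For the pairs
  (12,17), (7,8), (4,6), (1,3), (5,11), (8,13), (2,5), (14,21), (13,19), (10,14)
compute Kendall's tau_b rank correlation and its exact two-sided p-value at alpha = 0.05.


Step 1: Enumerate the 45 unordered pairs (i,j) with i<j and classify each by sign(x_j-x_i) * sign(y_j-y_i).
  (1,2):dx=-5,dy=-9->C; (1,3):dx=-8,dy=-11->C; (1,4):dx=-11,dy=-14->C; (1,5):dx=-7,dy=-6->C
  (1,6):dx=-4,dy=-4->C; (1,7):dx=-10,dy=-12->C; (1,8):dx=+2,dy=+4->C; (1,9):dx=+1,dy=+2->C
  (1,10):dx=-2,dy=-3->C; (2,3):dx=-3,dy=-2->C; (2,4):dx=-6,dy=-5->C; (2,5):dx=-2,dy=+3->D
  (2,6):dx=+1,dy=+5->C; (2,7):dx=-5,dy=-3->C; (2,8):dx=+7,dy=+13->C; (2,9):dx=+6,dy=+11->C
  (2,10):dx=+3,dy=+6->C; (3,4):dx=-3,dy=-3->C; (3,5):dx=+1,dy=+5->C; (3,6):dx=+4,dy=+7->C
  (3,7):dx=-2,dy=-1->C; (3,8):dx=+10,dy=+15->C; (3,9):dx=+9,dy=+13->C; (3,10):dx=+6,dy=+8->C
  (4,5):dx=+4,dy=+8->C; (4,6):dx=+7,dy=+10->C; (4,7):dx=+1,dy=+2->C; (4,8):dx=+13,dy=+18->C
  (4,9):dx=+12,dy=+16->C; (4,10):dx=+9,dy=+11->C; (5,6):dx=+3,dy=+2->C; (5,7):dx=-3,dy=-6->C
  (5,8):dx=+9,dy=+10->C; (5,9):dx=+8,dy=+8->C; (5,10):dx=+5,dy=+3->C; (6,7):dx=-6,dy=-8->C
  (6,8):dx=+6,dy=+8->C; (6,9):dx=+5,dy=+6->C; (6,10):dx=+2,dy=+1->C; (7,8):dx=+12,dy=+16->C
  (7,9):dx=+11,dy=+14->C; (7,10):dx=+8,dy=+9->C; (8,9):dx=-1,dy=-2->C; (8,10):dx=-4,dy=-7->C
  (9,10):dx=-3,dy=-5->C
Step 2: C = 44, D = 1, total pairs = 45.
Step 3: tau = (C - D)/(n(n-1)/2) = (44 - 1)/45 = 0.955556.
Step 4: Exact two-sided p-value (enumerate n! = 3628800 permutations of y under H0): p = 0.000006.
Step 5: alpha = 0.05. reject H0.

tau_b = 0.9556 (C=44, D=1), p = 0.000006, reject H0.


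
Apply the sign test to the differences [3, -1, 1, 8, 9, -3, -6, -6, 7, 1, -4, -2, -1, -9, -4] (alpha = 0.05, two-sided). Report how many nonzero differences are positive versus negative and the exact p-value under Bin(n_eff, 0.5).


Step 1: Discard zero differences. Original n = 15; n_eff = number of nonzero differences = 15.
Nonzero differences (with sign): +3, -1, +1, +8, +9, -3, -6, -6, +7, +1, -4, -2, -1, -9, -4
Step 2: Count signs: positive = 6, negative = 9.
Step 3: Under H0: P(positive) = 0.5, so the number of positives S ~ Bin(15, 0.5).
Step 4: Two-sided exact p-value = sum of Bin(15,0.5) probabilities at or below the observed probability = 0.607239.
Step 5: alpha = 0.05. fail to reject H0.

n_eff = 15, pos = 6, neg = 9, p = 0.607239, fail to reject H0.


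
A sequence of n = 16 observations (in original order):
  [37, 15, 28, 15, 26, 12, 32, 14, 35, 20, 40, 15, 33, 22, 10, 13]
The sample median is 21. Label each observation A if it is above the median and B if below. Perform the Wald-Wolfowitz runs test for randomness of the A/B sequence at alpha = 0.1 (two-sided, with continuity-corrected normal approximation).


Step 1: Compute median = 21; label A = above, B = below.
Labels in order: ABABABABABABAABB  (n_A = 8, n_B = 8)
Step 2: Count runs R = 14.
Step 3: Under H0 (random ordering), E[R] = 2*n_A*n_B/(n_A+n_B) + 1 = 2*8*8/16 + 1 = 9.0000.
        Var[R] = 2*n_A*n_B*(2*n_A*n_B - n_A - n_B) / ((n_A+n_B)^2 * (n_A+n_B-1)) = 14336/3840 = 3.7333.
        SD[R] = 1.9322.
Step 4: Continuity-corrected z = (R - 0.5 - E[R]) / SD[R] = (14 - 0.5 - 9.0000) / 1.9322 = 2.3290.
Step 5: Two-sided p-value via normal approximation = 2*(1 - Phi(|z|)) = 0.019861.
Step 6: alpha = 0.1. reject H0.

R = 14, z = 2.3290, p = 0.019861, reject H0.


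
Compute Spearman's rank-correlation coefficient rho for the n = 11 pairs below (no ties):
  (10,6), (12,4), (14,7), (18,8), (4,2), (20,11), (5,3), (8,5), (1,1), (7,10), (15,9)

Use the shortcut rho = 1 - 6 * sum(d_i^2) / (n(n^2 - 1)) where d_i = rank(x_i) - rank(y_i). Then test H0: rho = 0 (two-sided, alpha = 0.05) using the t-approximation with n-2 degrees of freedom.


Step 1: Rank x and y separately (midranks; no ties here).
rank(x): 10->6, 12->7, 14->8, 18->10, 4->2, 20->11, 5->3, 8->5, 1->1, 7->4, 15->9
rank(y): 6->6, 4->4, 7->7, 8->8, 2->2, 11->11, 3->3, 5->5, 1->1, 10->10, 9->9
Step 2: d_i = R_x(i) - R_y(i); compute d_i^2.
  (6-6)^2=0, (7-4)^2=9, (8-7)^2=1, (10-8)^2=4, (2-2)^2=0, (11-11)^2=0, (3-3)^2=0, (5-5)^2=0, (1-1)^2=0, (4-10)^2=36, (9-9)^2=0
sum(d^2) = 50.
Step 3: rho = 1 - 6*50 / (11*(11^2 - 1)) = 1 - 300/1320 = 0.772727.
Step 4: Under H0, t = rho * sqrt((n-2)/(1-rho^2)) = 3.6522 ~ t(9).
Step 5: Two-sided p-value from the t-distribution with 9 df = 0.005299.
Step 6: alpha = 0.05. reject H0.

rho = 0.7727, p = 0.005299, reject H0 at alpha = 0.05.


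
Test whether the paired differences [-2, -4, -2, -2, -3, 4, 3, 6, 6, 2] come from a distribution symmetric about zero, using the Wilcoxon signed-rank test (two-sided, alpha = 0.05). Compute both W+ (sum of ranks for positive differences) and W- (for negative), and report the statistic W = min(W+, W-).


Step 1: Drop any zero differences (none here) and take |d_i|.
|d| = [2, 4, 2, 2, 3, 4, 3, 6, 6, 2]
Step 2: Midrank |d_i| (ties get averaged ranks).
ranks: |2|->2.5, |4|->7.5, |2|->2.5, |2|->2.5, |3|->5.5, |4|->7.5, |3|->5.5, |6|->9.5, |6|->9.5, |2|->2.5
Step 3: Attach original signs; sum ranks with positive sign and with negative sign.
W+ = 7.5 + 5.5 + 9.5 + 9.5 + 2.5 = 34.5
W- = 2.5 + 7.5 + 2.5 + 2.5 + 5.5 = 20.5
(Check: W+ + W- = 55 should equal n(n+1)/2 = 55.)
Step 4: Test statistic W = min(W+, W-) = 20.5.
Step 5: Ties in |d|, so use the tie-corrected normal approximation.
        E[W] = n(n+1)/4 = 10*11/4 = 27.5.
        Tie groups: |d|=2 (t=4), |d|=3 (t=2), |d|=4 (t=2), |d|=6 (t=2); sum(t^3 - t) = 78.
        Var[W] = n(n+1)(2n+1)/24 - sum(t^3-t)/48 = 2310/24 - 78/48 = 94.625.
        z = (W - E[W]) / sqrt(Var[W]) = (20.5 - 27.5) / 9.7275 = -0.7196.
        Two-sided p = 2*Phi(z) = 0.471767.
Step 6: alpha = 0.05. fail to reject H0.

W+ = 34.5, W- = 20.5, W = min = 20.5, p = 0.471767, fail to reject H0.


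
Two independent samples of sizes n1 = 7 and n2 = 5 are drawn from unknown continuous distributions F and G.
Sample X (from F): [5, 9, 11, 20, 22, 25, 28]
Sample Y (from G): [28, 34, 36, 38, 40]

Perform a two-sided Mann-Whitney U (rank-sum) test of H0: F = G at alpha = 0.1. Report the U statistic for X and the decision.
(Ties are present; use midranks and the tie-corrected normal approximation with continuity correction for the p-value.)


Step 1: Combine and sort all 12 observations; assign midranks.
sorted (value, group): (5,X), (9,X), (11,X), (20,X), (22,X), (25,X), (28,X), (28,Y), (34,Y), (36,Y), (38,Y), (40,Y)
ranks: 5->1, 9->2, 11->3, 20->4, 22->5, 25->6, 28->7.5, 28->7.5, 34->9, 36->10, 38->11, 40->12
Step 2: Rank sum for X: R1 = 1 + 2 + 3 + 4 + 5 + 6 + 7.5 = 28.5.
Step 3: U_X = R1 - n1(n1+1)/2 = 28.5 - 7*8/2 = 28.5 - 28 = 0.5.
       U_Y = n1*n2 - U_X = 35 - 0.5 = 34.5.
Step 4: Ties are present, so use the tie-corrected normal approximation (with continuity correction) for the p-value.
Step 5: p-value = 0.007268; compare to alpha = 0.1. reject H0.

U_X = 0.5, p = 0.007268, reject H0 at alpha = 0.1.


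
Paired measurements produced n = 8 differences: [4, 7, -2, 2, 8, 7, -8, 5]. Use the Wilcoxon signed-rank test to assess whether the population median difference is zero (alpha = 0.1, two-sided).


Step 1: Drop any zero differences (none here) and take |d_i|.
|d| = [4, 7, 2, 2, 8, 7, 8, 5]
Step 2: Midrank |d_i| (ties get averaged ranks).
ranks: |4|->3, |7|->5.5, |2|->1.5, |2|->1.5, |8|->7.5, |7|->5.5, |8|->7.5, |5|->4
Step 3: Attach original signs; sum ranks with positive sign and with negative sign.
W+ = 3 + 5.5 + 1.5 + 7.5 + 5.5 + 4 = 27
W- = 1.5 + 7.5 = 9
(Check: W+ + W- = 36 should equal n(n+1)/2 = 36.)
Step 4: Test statistic W = min(W+, W-) = 9.
Step 5: Ties in |d|, so use the tie-corrected normal approximation.
        E[W] = n(n+1)/4 = 8*9/4 = 18.
        Tie groups: |d|=2 (t=2), |d|=7 (t=2), |d|=8 (t=2); sum(t^3 - t) = 18.
        Var[W] = n(n+1)(2n+1)/24 - sum(t^3-t)/48 = 1224/24 - 18/48 = 50.625.
        z = (W - E[W]) / sqrt(Var[W]) = (9 - 18) / 7.1151 = -1.2649.
        Two-sided p = 2*Phi(z) = 0.205903.
Step 6: alpha = 0.1. fail to reject H0.

W+ = 27, W- = 9, W = min = 9, p = 0.205903, fail to reject H0.


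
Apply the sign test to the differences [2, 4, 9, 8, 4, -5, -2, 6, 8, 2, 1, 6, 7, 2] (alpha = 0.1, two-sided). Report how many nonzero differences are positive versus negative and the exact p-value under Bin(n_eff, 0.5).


Step 1: Discard zero differences. Original n = 14; n_eff = number of nonzero differences = 14.
Nonzero differences (with sign): +2, +4, +9, +8, +4, -5, -2, +6, +8, +2, +1, +6, +7, +2
Step 2: Count signs: positive = 12, negative = 2.
Step 3: Under H0: P(positive) = 0.5, so the number of positives S ~ Bin(14, 0.5).
Step 4: Two-sided exact p-value = sum of Bin(14,0.5) probabilities at or below the observed probability = 0.012939.
Step 5: alpha = 0.1. reject H0.

n_eff = 14, pos = 12, neg = 2, p = 0.012939, reject H0.


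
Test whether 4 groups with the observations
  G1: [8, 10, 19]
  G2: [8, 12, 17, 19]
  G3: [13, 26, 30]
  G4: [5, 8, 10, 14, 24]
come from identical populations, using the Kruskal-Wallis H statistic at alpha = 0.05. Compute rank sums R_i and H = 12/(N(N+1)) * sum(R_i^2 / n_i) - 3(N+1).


Step 1: Combine all N = 15 observations and assign midranks.
sorted (value, group, rank): (5,G4,1), (8,G1,3), (8,G2,3), (8,G4,3), (10,G1,5.5), (10,G4,5.5), (12,G2,7), (13,G3,8), (14,G4,9), (17,G2,10), (19,G1,11.5), (19,G2,11.5), (24,G4,13), (26,G3,14), (30,G3,15)
Step 2: Sum ranks within each group.
R_1 = 20 (n_1 = 3)
R_2 = 31.5 (n_2 = 4)
R_3 = 37 (n_3 = 3)
R_4 = 31.5 (n_4 = 5)
Step 3: H = 12/(N(N+1)) * sum(R_i^2/n_i) - 3(N+1)
     = 12/(15*16) * (20^2/3 + 31.5^2/4 + 37^2/3 + 31.5^2/5) - 3*16
     = 0.050000 * 1036.18 - 48
     = 3.808958.
Step 4: Ties present; correction factor C = 1 - 36/(15^3 - 15) = 0.989286. Corrected H = 3.808958 / 0.989286 = 3.850211.
Step 5: Under H0, H ~ chi^2(3); p-value = 0.278100.
Step 6: alpha = 0.05. fail to reject H0.

H = 3.8502, df = 3, p = 0.278100, fail to reject H0.


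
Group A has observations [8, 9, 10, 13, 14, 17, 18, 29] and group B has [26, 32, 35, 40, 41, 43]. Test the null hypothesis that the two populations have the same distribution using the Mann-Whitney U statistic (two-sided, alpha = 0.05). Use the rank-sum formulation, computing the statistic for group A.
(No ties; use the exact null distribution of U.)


Step 1: Combine and sort all 14 observations; assign midranks.
sorted (value, group): (8,X), (9,X), (10,X), (13,X), (14,X), (17,X), (18,X), (26,Y), (29,X), (32,Y), (35,Y), (40,Y), (41,Y), (43,Y)
ranks: 8->1, 9->2, 10->3, 13->4, 14->5, 17->6, 18->7, 26->8, 29->9, 32->10, 35->11, 40->12, 41->13, 43->14
Step 2: Rank sum for X: R1 = 1 + 2 + 3 + 4 + 5 + 6 + 7 + 9 = 37.
Step 3: U_X = R1 - n1(n1+1)/2 = 37 - 8*9/2 = 37 - 36 = 1.
       U_Y = n1*n2 - U_X = 48 - 1 = 47.
Step 4: No ties, so the exact null distribution of U (based on enumerating the C(14,8) = 3003 equally likely rank assignments) gives the two-sided p-value.
Step 5: p-value = 0.001332; compare to alpha = 0.05. reject H0.

U_X = 1, p = 0.001332, reject H0 at alpha = 0.05.


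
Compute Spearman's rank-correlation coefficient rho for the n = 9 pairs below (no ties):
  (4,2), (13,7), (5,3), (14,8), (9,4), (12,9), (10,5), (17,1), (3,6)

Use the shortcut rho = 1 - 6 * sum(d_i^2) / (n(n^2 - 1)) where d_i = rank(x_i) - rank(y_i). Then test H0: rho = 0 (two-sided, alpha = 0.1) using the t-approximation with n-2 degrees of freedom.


Step 1: Rank x and y separately (midranks; no ties here).
rank(x): 4->2, 13->7, 5->3, 14->8, 9->4, 12->6, 10->5, 17->9, 3->1
rank(y): 2->2, 7->7, 3->3, 8->8, 4->4, 9->9, 5->5, 1->1, 6->6
Step 2: d_i = R_x(i) - R_y(i); compute d_i^2.
  (2-2)^2=0, (7-7)^2=0, (3-3)^2=0, (8-8)^2=0, (4-4)^2=0, (6-9)^2=9, (5-5)^2=0, (9-1)^2=64, (1-6)^2=25
sum(d^2) = 98.
Step 3: rho = 1 - 6*98 / (9*(9^2 - 1)) = 1 - 588/720 = 0.183333.
Step 4: Under H0, t = rho * sqrt((n-2)/(1-rho^2)) = 0.4934 ~ t(7).
Step 5: Two-sided p-value from the t-distribution with 7 df = 0.636820.
Step 6: alpha = 0.1. fail to reject H0.

rho = 0.1833, p = 0.636820, fail to reject H0 at alpha = 0.1.


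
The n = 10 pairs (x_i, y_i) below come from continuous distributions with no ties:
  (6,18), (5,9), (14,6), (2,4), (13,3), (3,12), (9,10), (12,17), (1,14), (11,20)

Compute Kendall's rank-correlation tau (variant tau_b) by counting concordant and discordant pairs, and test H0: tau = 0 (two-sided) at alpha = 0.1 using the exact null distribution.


Step 1: Enumerate the 45 unordered pairs (i,j) with i<j and classify each by sign(x_j-x_i) * sign(y_j-y_i).
  (1,2):dx=-1,dy=-9->C; (1,3):dx=+8,dy=-12->D; (1,4):dx=-4,dy=-14->C; (1,5):dx=+7,dy=-15->D
  (1,6):dx=-3,dy=-6->C; (1,7):dx=+3,dy=-8->D; (1,8):dx=+6,dy=-1->D; (1,9):dx=-5,dy=-4->C
  (1,10):dx=+5,dy=+2->C; (2,3):dx=+9,dy=-3->D; (2,4):dx=-3,dy=-5->C; (2,5):dx=+8,dy=-6->D
  (2,6):dx=-2,dy=+3->D; (2,7):dx=+4,dy=+1->C; (2,8):dx=+7,dy=+8->C; (2,9):dx=-4,dy=+5->D
  (2,10):dx=+6,dy=+11->C; (3,4):dx=-12,dy=-2->C; (3,5):dx=-1,dy=-3->C; (3,6):dx=-11,dy=+6->D
  (3,7):dx=-5,dy=+4->D; (3,8):dx=-2,dy=+11->D; (3,9):dx=-13,dy=+8->D; (3,10):dx=-3,dy=+14->D
  (4,5):dx=+11,dy=-1->D; (4,6):dx=+1,dy=+8->C; (4,7):dx=+7,dy=+6->C; (4,8):dx=+10,dy=+13->C
  (4,9):dx=-1,dy=+10->D; (4,10):dx=+9,dy=+16->C; (5,6):dx=-10,dy=+9->D; (5,7):dx=-4,dy=+7->D
  (5,8):dx=-1,dy=+14->D; (5,9):dx=-12,dy=+11->D; (5,10):dx=-2,dy=+17->D; (6,7):dx=+6,dy=-2->D
  (6,8):dx=+9,dy=+5->C; (6,9):dx=-2,dy=+2->D; (6,10):dx=+8,dy=+8->C; (7,8):dx=+3,dy=+7->C
  (7,9):dx=-8,dy=+4->D; (7,10):dx=+2,dy=+10->C; (8,9):dx=-11,dy=-3->C; (8,10):dx=-1,dy=+3->D
  (9,10):dx=+10,dy=+6->C
Step 2: C = 21, D = 24, total pairs = 45.
Step 3: tau = (C - D)/(n(n-1)/2) = (21 - 24)/45 = -0.066667.
Step 4: Exact two-sided p-value (enumerate n! = 3628800 permutations of y under H0): p = 0.861801.
Step 5: alpha = 0.1. fail to reject H0.

tau_b = -0.0667 (C=21, D=24), p = 0.861801, fail to reject H0.


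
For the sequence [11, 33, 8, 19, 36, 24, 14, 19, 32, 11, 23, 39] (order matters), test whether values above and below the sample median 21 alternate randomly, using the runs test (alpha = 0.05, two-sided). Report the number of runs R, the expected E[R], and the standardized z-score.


Step 1: Compute median = 21; label A = above, B = below.
Labels in order: BABBAABBABAA  (n_A = 6, n_B = 6)
Step 2: Count runs R = 8.
Step 3: Under H0 (random ordering), E[R] = 2*n_A*n_B/(n_A+n_B) + 1 = 2*6*6/12 + 1 = 7.0000.
        Var[R] = 2*n_A*n_B*(2*n_A*n_B - n_A - n_B) / ((n_A+n_B)^2 * (n_A+n_B-1)) = 4320/1584 = 2.7273.
        SD[R] = 1.6514.
Step 4: Continuity-corrected z = (R - 0.5 - E[R]) / SD[R] = (8 - 0.5 - 7.0000) / 1.6514 = 0.3028.
Step 5: Two-sided p-value via normal approximation = 2*(1 - Phi(|z|)) = 0.762069.
Step 6: alpha = 0.05. fail to reject H0.

R = 8, z = 0.3028, p = 0.762069, fail to reject H0.


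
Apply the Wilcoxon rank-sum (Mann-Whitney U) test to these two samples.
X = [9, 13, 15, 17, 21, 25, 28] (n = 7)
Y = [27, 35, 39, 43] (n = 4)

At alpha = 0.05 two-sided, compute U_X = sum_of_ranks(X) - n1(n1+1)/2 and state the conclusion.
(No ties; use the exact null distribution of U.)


Step 1: Combine and sort all 11 observations; assign midranks.
sorted (value, group): (9,X), (13,X), (15,X), (17,X), (21,X), (25,X), (27,Y), (28,X), (35,Y), (39,Y), (43,Y)
ranks: 9->1, 13->2, 15->3, 17->4, 21->5, 25->6, 27->7, 28->8, 35->9, 39->10, 43->11
Step 2: Rank sum for X: R1 = 1 + 2 + 3 + 4 + 5 + 6 + 8 = 29.
Step 3: U_X = R1 - n1(n1+1)/2 = 29 - 7*8/2 = 29 - 28 = 1.
       U_Y = n1*n2 - U_X = 28 - 1 = 27.
Step 4: No ties, so the exact null distribution of U (based on enumerating the C(11,7) = 330 equally likely rank assignments) gives the two-sided p-value.
Step 5: p-value = 0.012121; compare to alpha = 0.05. reject H0.

U_X = 1, p = 0.012121, reject H0 at alpha = 0.05.


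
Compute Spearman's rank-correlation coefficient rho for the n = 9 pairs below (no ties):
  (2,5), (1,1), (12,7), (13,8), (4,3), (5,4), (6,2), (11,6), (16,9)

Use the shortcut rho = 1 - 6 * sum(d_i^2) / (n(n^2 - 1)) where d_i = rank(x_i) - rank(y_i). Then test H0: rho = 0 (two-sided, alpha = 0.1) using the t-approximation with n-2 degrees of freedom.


Step 1: Rank x and y separately (midranks; no ties here).
rank(x): 2->2, 1->1, 12->7, 13->8, 4->3, 5->4, 6->5, 11->6, 16->9
rank(y): 5->5, 1->1, 7->7, 8->8, 3->3, 4->4, 2->2, 6->6, 9->9
Step 2: d_i = R_x(i) - R_y(i); compute d_i^2.
  (2-5)^2=9, (1-1)^2=0, (7-7)^2=0, (8-8)^2=0, (3-3)^2=0, (4-4)^2=0, (5-2)^2=9, (6-6)^2=0, (9-9)^2=0
sum(d^2) = 18.
Step 3: rho = 1 - 6*18 / (9*(9^2 - 1)) = 1 - 108/720 = 0.850000.
Step 4: Under H0, t = rho * sqrt((n-2)/(1-rho^2)) = 4.2691 ~ t(7).
Step 5: Two-sided p-value from the t-distribution with 7 df = 0.003705.
Step 6: alpha = 0.1. reject H0.

rho = 0.8500, p = 0.003705, reject H0 at alpha = 0.1.


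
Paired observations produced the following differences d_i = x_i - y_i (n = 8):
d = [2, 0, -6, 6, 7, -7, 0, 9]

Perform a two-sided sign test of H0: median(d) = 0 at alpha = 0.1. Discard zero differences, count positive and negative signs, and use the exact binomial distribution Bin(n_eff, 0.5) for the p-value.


Step 1: Discard zero differences. Original n = 8; n_eff = number of nonzero differences = 6.
Nonzero differences (with sign): +2, -6, +6, +7, -7, +9
Step 2: Count signs: positive = 4, negative = 2.
Step 3: Under H0: P(positive) = 0.5, so the number of positives S ~ Bin(6, 0.5).
Step 4: Two-sided exact p-value = sum of Bin(6,0.5) probabilities at or below the observed probability = 0.687500.
Step 5: alpha = 0.1. fail to reject H0.

n_eff = 6, pos = 4, neg = 2, p = 0.687500, fail to reject H0.


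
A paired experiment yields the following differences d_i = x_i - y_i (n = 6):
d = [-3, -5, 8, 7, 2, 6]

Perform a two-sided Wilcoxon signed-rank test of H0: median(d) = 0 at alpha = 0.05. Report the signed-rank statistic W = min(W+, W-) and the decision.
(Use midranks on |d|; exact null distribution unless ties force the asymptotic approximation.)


Step 1: Drop any zero differences (none here) and take |d_i|.
|d| = [3, 5, 8, 7, 2, 6]
Step 2: Midrank |d_i| (ties get averaged ranks).
ranks: |3|->2, |5|->3, |8|->6, |7|->5, |2|->1, |6|->4
Step 3: Attach original signs; sum ranks with positive sign and with negative sign.
W+ = 6 + 5 + 1 + 4 = 16
W- = 2 + 3 = 5
(Check: W+ + W- = 21 should equal n(n+1)/2 = 21.)
Step 4: Test statistic W = min(W+, W-) = 5.
Step 5: No ties, so the exact null distribution over the 2^6 = 64 sign assignments gives the two-sided p-value = 0.312500.
Step 6: alpha = 0.05. fail to reject H0.

W+ = 16, W- = 5, W = min = 5, p = 0.312500, fail to reject H0.


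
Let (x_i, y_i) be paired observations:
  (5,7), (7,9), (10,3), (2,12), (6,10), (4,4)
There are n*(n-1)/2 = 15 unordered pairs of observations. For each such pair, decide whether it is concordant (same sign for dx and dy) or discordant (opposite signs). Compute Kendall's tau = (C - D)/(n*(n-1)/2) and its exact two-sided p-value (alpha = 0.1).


Step 1: Enumerate the 15 unordered pairs (i,j) with i<j and classify each by sign(x_j-x_i) * sign(y_j-y_i).
  (1,2):dx=+2,dy=+2->C; (1,3):dx=+5,dy=-4->D; (1,4):dx=-3,dy=+5->D; (1,5):dx=+1,dy=+3->C
  (1,6):dx=-1,dy=-3->C; (2,3):dx=+3,dy=-6->D; (2,4):dx=-5,dy=+3->D; (2,5):dx=-1,dy=+1->D
  (2,6):dx=-3,dy=-5->C; (3,4):dx=-8,dy=+9->D; (3,5):dx=-4,dy=+7->D; (3,6):dx=-6,dy=+1->D
  (4,5):dx=+4,dy=-2->D; (4,6):dx=+2,dy=-8->D; (5,6):dx=-2,dy=-6->C
Step 2: C = 5, D = 10, total pairs = 15.
Step 3: tau = (C - D)/(n(n-1)/2) = (5 - 10)/15 = -0.333333.
Step 4: Exact two-sided p-value (enumerate n! = 720 permutations of y under H0): p = 0.469444.
Step 5: alpha = 0.1. fail to reject H0.

tau_b = -0.3333 (C=5, D=10), p = 0.469444, fail to reject H0.


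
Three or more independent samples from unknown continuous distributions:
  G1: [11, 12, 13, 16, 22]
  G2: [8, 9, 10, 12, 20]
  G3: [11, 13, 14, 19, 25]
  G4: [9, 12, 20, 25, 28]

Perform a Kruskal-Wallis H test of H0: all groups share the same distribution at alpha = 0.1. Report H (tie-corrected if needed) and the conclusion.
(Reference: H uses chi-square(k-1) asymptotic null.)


Step 1: Combine all N = 20 observations and assign midranks.
sorted (value, group, rank): (8,G2,1), (9,G2,2.5), (9,G4,2.5), (10,G2,4), (11,G1,5.5), (11,G3,5.5), (12,G1,8), (12,G2,8), (12,G4,8), (13,G1,10.5), (13,G3,10.5), (14,G3,12), (16,G1,13), (19,G3,14), (20,G2,15.5), (20,G4,15.5), (22,G1,17), (25,G3,18.5), (25,G4,18.5), (28,G4,20)
Step 2: Sum ranks within each group.
R_1 = 54 (n_1 = 5)
R_2 = 31 (n_2 = 5)
R_3 = 60.5 (n_3 = 5)
R_4 = 64.5 (n_4 = 5)
Step 3: H = 12/(N(N+1)) * sum(R_i^2/n_i) - 3(N+1)
     = 12/(20*21) * (54^2/5 + 31^2/5 + 60.5^2/5 + 64.5^2/5) - 3*21
     = 0.028571 * 2339.5 - 63
     = 3.842857.
Step 4: Ties present; correction factor C = 1 - 54/(20^3 - 20) = 0.993233. Corrected H = 3.842857 / 0.993233 = 3.869039.
Step 5: Under H0, H ~ chi^2(3); p-value = 0.275957.
Step 6: alpha = 0.1. fail to reject H0.

H = 3.8690, df = 3, p = 0.275957, fail to reject H0.


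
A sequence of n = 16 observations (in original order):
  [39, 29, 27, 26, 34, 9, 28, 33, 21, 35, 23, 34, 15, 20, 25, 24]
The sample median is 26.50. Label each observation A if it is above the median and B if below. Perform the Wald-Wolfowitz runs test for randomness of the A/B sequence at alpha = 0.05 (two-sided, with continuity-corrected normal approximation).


Step 1: Compute median = 26.50; label A = above, B = below.
Labels in order: AAABABAABABABBBB  (n_A = 8, n_B = 8)
Step 2: Count runs R = 10.
Step 3: Under H0 (random ordering), E[R] = 2*n_A*n_B/(n_A+n_B) + 1 = 2*8*8/16 + 1 = 9.0000.
        Var[R] = 2*n_A*n_B*(2*n_A*n_B - n_A - n_B) / ((n_A+n_B)^2 * (n_A+n_B-1)) = 14336/3840 = 3.7333.
        SD[R] = 1.9322.
Step 4: Continuity-corrected z = (R - 0.5 - E[R]) / SD[R] = (10 - 0.5 - 9.0000) / 1.9322 = 0.2588.
Step 5: Two-sided p-value via normal approximation = 2*(1 - Phi(|z|)) = 0.795809.
Step 6: alpha = 0.05. fail to reject H0.

R = 10, z = 0.2588, p = 0.795809, fail to reject H0.


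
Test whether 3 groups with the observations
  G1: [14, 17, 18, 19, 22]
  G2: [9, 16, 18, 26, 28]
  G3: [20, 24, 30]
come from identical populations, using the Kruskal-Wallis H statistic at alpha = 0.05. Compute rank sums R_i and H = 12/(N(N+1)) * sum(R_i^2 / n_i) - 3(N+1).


Step 1: Combine all N = 13 observations and assign midranks.
sorted (value, group, rank): (9,G2,1), (14,G1,2), (16,G2,3), (17,G1,4), (18,G1,5.5), (18,G2,5.5), (19,G1,7), (20,G3,8), (22,G1,9), (24,G3,10), (26,G2,11), (28,G2,12), (30,G3,13)
Step 2: Sum ranks within each group.
R_1 = 27.5 (n_1 = 5)
R_2 = 32.5 (n_2 = 5)
R_3 = 31 (n_3 = 3)
Step 3: H = 12/(N(N+1)) * sum(R_i^2/n_i) - 3(N+1)
     = 12/(13*14) * (27.5^2/5 + 32.5^2/5 + 31^2/3) - 3*14
     = 0.065934 * 682.833 - 42
     = 3.021978.
Step 4: Ties present; correction factor C = 1 - 6/(13^3 - 13) = 0.997253. Corrected H = 3.021978 / 0.997253 = 3.030303.
Step 5: Under H0, H ~ chi^2(2); p-value = 0.219775.
Step 6: alpha = 0.05. fail to reject H0.

H = 3.0303, df = 2, p = 0.219775, fail to reject H0.


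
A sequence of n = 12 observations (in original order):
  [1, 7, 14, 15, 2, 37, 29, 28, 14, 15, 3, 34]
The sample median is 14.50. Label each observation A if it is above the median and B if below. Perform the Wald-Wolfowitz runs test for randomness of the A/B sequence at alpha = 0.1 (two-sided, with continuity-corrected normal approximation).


Step 1: Compute median = 14.50; label A = above, B = below.
Labels in order: BBBABAAABABA  (n_A = 6, n_B = 6)
Step 2: Count runs R = 8.
Step 3: Under H0 (random ordering), E[R] = 2*n_A*n_B/(n_A+n_B) + 1 = 2*6*6/12 + 1 = 7.0000.
        Var[R] = 2*n_A*n_B*(2*n_A*n_B - n_A - n_B) / ((n_A+n_B)^2 * (n_A+n_B-1)) = 4320/1584 = 2.7273.
        SD[R] = 1.6514.
Step 4: Continuity-corrected z = (R - 0.5 - E[R]) / SD[R] = (8 - 0.5 - 7.0000) / 1.6514 = 0.3028.
Step 5: Two-sided p-value via normal approximation = 2*(1 - Phi(|z|)) = 0.762069.
Step 6: alpha = 0.1. fail to reject H0.

R = 8, z = 0.3028, p = 0.762069, fail to reject H0.


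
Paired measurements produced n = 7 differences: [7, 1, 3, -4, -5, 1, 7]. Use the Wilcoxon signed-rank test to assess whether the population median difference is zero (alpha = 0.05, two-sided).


Step 1: Drop any zero differences (none here) and take |d_i|.
|d| = [7, 1, 3, 4, 5, 1, 7]
Step 2: Midrank |d_i| (ties get averaged ranks).
ranks: |7|->6.5, |1|->1.5, |3|->3, |4|->4, |5|->5, |1|->1.5, |7|->6.5
Step 3: Attach original signs; sum ranks with positive sign and with negative sign.
W+ = 6.5 + 1.5 + 3 + 1.5 + 6.5 = 19
W- = 4 + 5 = 9
(Check: W+ + W- = 28 should equal n(n+1)/2 = 28.)
Step 4: Test statistic W = min(W+, W-) = 9.
Step 5: Ties in |d|, so use the tie-corrected normal approximation.
        E[W] = n(n+1)/4 = 7*8/4 = 14.
        Tie groups: |d|=1 (t=2), |d|=7 (t=2); sum(t^3 - t) = 12.
        Var[W] = n(n+1)(2n+1)/24 - sum(t^3-t)/48 = 840/24 - 12/48 = 34.75.
        z = (W - E[W]) / sqrt(Var[W]) = (9 - 14) / 5.8949 = -0.8482.
        Two-sided p = 2*Phi(z) = 0.396333.
Step 6: alpha = 0.05. fail to reject H0.

W+ = 19, W- = 9, W = min = 9, p = 0.396333, fail to reject H0.


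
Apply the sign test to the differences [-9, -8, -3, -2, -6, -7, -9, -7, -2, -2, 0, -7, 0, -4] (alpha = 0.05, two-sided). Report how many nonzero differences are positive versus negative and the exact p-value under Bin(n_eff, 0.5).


Step 1: Discard zero differences. Original n = 14; n_eff = number of nonzero differences = 12.
Nonzero differences (with sign): -9, -8, -3, -2, -6, -7, -9, -7, -2, -2, -7, -4
Step 2: Count signs: positive = 0, negative = 12.
Step 3: Under H0: P(positive) = 0.5, so the number of positives S ~ Bin(12, 0.5).
Step 4: Two-sided exact p-value = sum of Bin(12,0.5) probabilities at or below the observed probability = 0.000488.
Step 5: alpha = 0.05. reject H0.

n_eff = 12, pos = 0, neg = 12, p = 0.000488, reject H0.


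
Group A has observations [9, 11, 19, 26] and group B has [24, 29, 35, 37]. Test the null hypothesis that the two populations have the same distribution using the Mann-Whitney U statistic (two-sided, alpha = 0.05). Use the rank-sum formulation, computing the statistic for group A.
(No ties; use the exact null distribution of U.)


Step 1: Combine and sort all 8 observations; assign midranks.
sorted (value, group): (9,X), (11,X), (19,X), (24,Y), (26,X), (29,Y), (35,Y), (37,Y)
ranks: 9->1, 11->2, 19->3, 24->4, 26->5, 29->6, 35->7, 37->8
Step 2: Rank sum for X: R1 = 1 + 2 + 3 + 5 = 11.
Step 3: U_X = R1 - n1(n1+1)/2 = 11 - 4*5/2 = 11 - 10 = 1.
       U_Y = n1*n2 - U_X = 16 - 1 = 15.
Step 4: No ties, so the exact null distribution of U (based on enumerating the C(8,4) = 70 equally likely rank assignments) gives the two-sided p-value.
Step 5: p-value = 0.057143; compare to alpha = 0.05. fail to reject H0.

U_X = 1, p = 0.057143, fail to reject H0 at alpha = 0.05.


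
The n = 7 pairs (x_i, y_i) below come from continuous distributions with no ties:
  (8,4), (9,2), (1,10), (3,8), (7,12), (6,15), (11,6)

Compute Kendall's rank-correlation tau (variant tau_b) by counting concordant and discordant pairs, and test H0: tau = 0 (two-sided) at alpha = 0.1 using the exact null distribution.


Step 1: Enumerate the 21 unordered pairs (i,j) with i<j and classify each by sign(x_j-x_i) * sign(y_j-y_i).
  (1,2):dx=+1,dy=-2->D; (1,3):dx=-7,dy=+6->D; (1,4):dx=-5,dy=+4->D; (1,5):dx=-1,dy=+8->D
  (1,6):dx=-2,dy=+11->D; (1,7):dx=+3,dy=+2->C; (2,3):dx=-8,dy=+8->D; (2,4):dx=-6,dy=+6->D
  (2,5):dx=-2,dy=+10->D; (2,6):dx=-3,dy=+13->D; (2,7):dx=+2,dy=+4->C; (3,4):dx=+2,dy=-2->D
  (3,5):dx=+6,dy=+2->C; (3,6):dx=+5,dy=+5->C; (3,7):dx=+10,dy=-4->D; (4,5):dx=+4,dy=+4->C
  (4,6):dx=+3,dy=+7->C; (4,7):dx=+8,dy=-2->D; (5,6):dx=-1,dy=+3->D; (5,7):dx=+4,dy=-6->D
  (6,7):dx=+5,dy=-9->D
Step 2: C = 6, D = 15, total pairs = 21.
Step 3: tau = (C - D)/(n(n-1)/2) = (6 - 15)/21 = -0.428571.
Step 4: Exact two-sided p-value (enumerate n! = 5040 permutations of y under H0): p = 0.238889.
Step 5: alpha = 0.1. fail to reject H0.

tau_b = -0.4286 (C=6, D=15), p = 0.238889, fail to reject H0.


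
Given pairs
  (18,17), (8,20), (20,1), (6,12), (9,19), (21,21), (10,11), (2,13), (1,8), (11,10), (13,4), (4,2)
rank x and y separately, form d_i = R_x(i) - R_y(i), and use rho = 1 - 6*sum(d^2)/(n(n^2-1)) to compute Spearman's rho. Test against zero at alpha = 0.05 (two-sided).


Step 1: Rank x and y separately (midranks; no ties here).
rank(x): 18->10, 8->5, 20->11, 6->4, 9->6, 21->12, 10->7, 2->2, 1->1, 11->8, 13->9, 4->3
rank(y): 17->9, 20->11, 1->1, 12->7, 19->10, 21->12, 11->6, 13->8, 8->4, 10->5, 4->3, 2->2
Step 2: d_i = R_x(i) - R_y(i); compute d_i^2.
  (10-9)^2=1, (5-11)^2=36, (11-1)^2=100, (4-7)^2=9, (6-10)^2=16, (12-12)^2=0, (7-6)^2=1, (2-8)^2=36, (1-4)^2=9, (8-5)^2=9, (9-3)^2=36, (3-2)^2=1
sum(d^2) = 254.
Step 3: rho = 1 - 6*254 / (12*(12^2 - 1)) = 1 - 1524/1716 = 0.111888.
Step 4: Under H0, t = rho * sqrt((n-2)/(1-rho^2)) = 0.3561 ~ t(10).
Step 5: Two-sided p-value from the t-distribution with 10 df = 0.729195.
Step 6: alpha = 0.05. fail to reject H0.

rho = 0.1119, p = 0.729195, fail to reject H0 at alpha = 0.05.


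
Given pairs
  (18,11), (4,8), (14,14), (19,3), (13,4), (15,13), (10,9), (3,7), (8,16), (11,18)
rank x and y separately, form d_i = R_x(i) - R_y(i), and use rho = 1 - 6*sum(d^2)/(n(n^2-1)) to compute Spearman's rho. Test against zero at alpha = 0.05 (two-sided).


Step 1: Rank x and y separately (midranks; no ties here).
rank(x): 18->9, 4->2, 14->7, 19->10, 13->6, 15->8, 10->4, 3->1, 8->3, 11->5
rank(y): 11->6, 8->4, 14->8, 3->1, 4->2, 13->7, 9->5, 7->3, 16->9, 18->10
Step 2: d_i = R_x(i) - R_y(i); compute d_i^2.
  (9-6)^2=9, (2-4)^2=4, (7-8)^2=1, (10-1)^2=81, (6-2)^2=16, (8-7)^2=1, (4-5)^2=1, (1-3)^2=4, (3-9)^2=36, (5-10)^2=25
sum(d^2) = 178.
Step 3: rho = 1 - 6*178 / (10*(10^2 - 1)) = 1 - 1068/990 = -0.078788.
Step 4: Under H0, t = rho * sqrt((n-2)/(1-rho^2)) = -0.2235 ~ t(8).
Step 5: Two-sided p-value from the t-distribution with 8 df = 0.828717.
Step 6: alpha = 0.05. fail to reject H0.

rho = -0.0788, p = 0.828717, fail to reject H0 at alpha = 0.05.


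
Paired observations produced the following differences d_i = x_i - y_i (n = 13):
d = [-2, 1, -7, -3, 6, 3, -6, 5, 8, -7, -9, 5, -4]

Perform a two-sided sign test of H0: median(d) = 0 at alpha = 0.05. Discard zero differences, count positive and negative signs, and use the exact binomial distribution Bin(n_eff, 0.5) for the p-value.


Step 1: Discard zero differences. Original n = 13; n_eff = number of nonzero differences = 13.
Nonzero differences (with sign): -2, +1, -7, -3, +6, +3, -6, +5, +8, -7, -9, +5, -4
Step 2: Count signs: positive = 6, negative = 7.
Step 3: Under H0: P(positive) = 0.5, so the number of positives S ~ Bin(13, 0.5).
Step 4: Two-sided exact p-value = sum of Bin(13,0.5) probabilities at or below the observed probability = 1.000000.
Step 5: alpha = 0.05. fail to reject H0.

n_eff = 13, pos = 6, neg = 7, p = 1.000000, fail to reject H0.


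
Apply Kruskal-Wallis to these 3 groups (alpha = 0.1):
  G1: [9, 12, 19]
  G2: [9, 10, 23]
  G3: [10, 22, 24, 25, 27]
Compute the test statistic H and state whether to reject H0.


Step 1: Combine all N = 11 observations and assign midranks.
sorted (value, group, rank): (9,G1,1.5), (9,G2,1.5), (10,G2,3.5), (10,G3,3.5), (12,G1,5), (19,G1,6), (22,G3,7), (23,G2,8), (24,G3,9), (25,G3,10), (27,G3,11)
Step 2: Sum ranks within each group.
R_1 = 12.5 (n_1 = 3)
R_2 = 13 (n_2 = 3)
R_3 = 40.5 (n_3 = 5)
Step 3: H = 12/(N(N+1)) * sum(R_i^2/n_i) - 3(N+1)
     = 12/(11*12) * (12.5^2/3 + 13^2/3 + 40.5^2/5) - 3*12
     = 0.090909 * 436.467 - 36
     = 3.678788.
Step 4: Ties present; correction factor C = 1 - 12/(11^3 - 11) = 0.990909. Corrected H = 3.678788 / 0.990909 = 3.712538.
Step 5: Under H0, H ~ chi^2(2); p-value = 0.156255.
Step 6: alpha = 0.1. fail to reject H0.

H = 3.7125, df = 2, p = 0.156255, fail to reject H0.


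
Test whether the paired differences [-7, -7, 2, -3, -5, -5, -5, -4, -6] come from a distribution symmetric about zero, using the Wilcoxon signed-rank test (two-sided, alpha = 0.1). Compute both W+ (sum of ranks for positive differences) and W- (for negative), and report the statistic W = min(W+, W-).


Step 1: Drop any zero differences (none here) and take |d_i|.
|d| = [7, 7, 2, 3, 5, 5, 5, 4, 6]
Step 2: Midrank |d_i| (ties get averaged ranks).
ranks: |7|->8.5, |7|->8.5, |2|->1, |3|->2, |5|->5, |5|->5, |5|->5, |4|->3, |6|->7
Step 3: Attach original signs; sum ranks with positive sign and with negative sign.
W+ = 1 = 1
W- = 8.5 + 8.5 + 2 + 5 + 5 + 5 + 3 + 7 = 44
(Check: W+ + W- = 45 should equal n(n+1)/2 = 45.)
Step 4: Test statistic W = min(W+, W-) = 1.
Step 5: Ties in |d|, so use the tie-corrected normal approximation.
        E[W] = n(n+1)/4 = 9*10/4 = 22.5.
        Tie groups: |d|=5 (t=3), |d|=7 (t=2); sum(t^3 - t) = 30.
        Var[W] = n(n+1)(2n+1)/24 - sum(t^3-t)/48 = 1710/24 - 30/48 = 70.625.
        z = (W - E[W]) / sqrt(Var[W]) = (1 - 22.5) / 8.4039 = -2.5583.
        Two-sided p = 2*Phi(z) = 0.010517.
Step 6: alpha = 0.1. reject H0.

W+ = 1, W- = 44, W = min = 1, p = 0.010517, reject H0.


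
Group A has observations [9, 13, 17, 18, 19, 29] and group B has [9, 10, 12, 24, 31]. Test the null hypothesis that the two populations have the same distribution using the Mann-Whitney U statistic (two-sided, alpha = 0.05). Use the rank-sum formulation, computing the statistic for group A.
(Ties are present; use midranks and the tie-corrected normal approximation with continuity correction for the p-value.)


Step 1: Combine and sort all 11 observations; assign midranks.
sorted (value, group): (9,X), (9,Y), (10,Y), (12,Y), (13,X), (17,X), (18,X), (19,X), (24,Y), (29,X), (31,Y)
ranks: 9->1.5, 9->1.5, 10->3, 12->4, 13->5, 17->6, 18->7, 19->8, 24->9, 29->10, 31->11
Step 2: Rank sum for X: R1 = 1.5 + 5 + 6 + 7 + 8 + 10 = 37.5.
Step 3: U_X = R1 - n1(n1+1)/2 = 37.5 - 6*7/2 = 37.5 - 21 = 16.5.
       U_Y = n1*n2 - U_X = 30 - 16.5 = 13.5.
Step 4: Ties are present, so use the tie-corrected normal approximation (with continuity correction) for the p-value.
Step 5: p-value = 0.854805; compare to alpha = 0.05. fail to reject H0.

U_X = 16.5, p = 0.854805, fail to reject H0 at alpha = 0.05.


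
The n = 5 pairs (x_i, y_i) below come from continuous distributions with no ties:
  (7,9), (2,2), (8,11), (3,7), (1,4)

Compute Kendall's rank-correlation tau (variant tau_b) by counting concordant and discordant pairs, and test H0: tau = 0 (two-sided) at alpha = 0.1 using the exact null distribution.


Step 1: Enumerate the 10 unordered pairs (i,j) with i<j and classify each by sign(x_j-x_i) * sign(y_j-y_i).
  (1,2):dx=-5,dy=-7->C; (1,3):dx=+1,dy=+2->C; (1,4):dx=-4,dy=-2->C; (1,5):dx=-6,dy=-5->C
  (2,3):dx=+6,dy=+9->C; (2,4):dx=+1,dy=+5->C; (2,5):dx=-1,dy=+2->D; (3,4):dx=-5,dy=-4->C
  (3,5):dx=-7,dy=-7->C; (4,5):dx=-2,dy=-3->C
Step 2: C = 9, D = 1, total pairs = 10.
Step 3: tau = (C - D)/(n(n-1)/2) = (9 - 1)/10 = 0.800000.
Step 4: Exact two-sided p-value (enumerate n! = 120 permutations of y under H0): p = 0.083333.
Step 5: alpha = 0.1. reject H0.

tau_b = 0.8000 (C=9, D=1), p = 0.083333, reject H0.


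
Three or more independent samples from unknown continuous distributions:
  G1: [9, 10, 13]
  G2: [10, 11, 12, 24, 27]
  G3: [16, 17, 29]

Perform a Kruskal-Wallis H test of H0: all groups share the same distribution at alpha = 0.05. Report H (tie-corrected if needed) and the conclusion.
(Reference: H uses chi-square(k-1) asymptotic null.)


Step 1: Combine all N = 11 observations and assign midranks.
sorted (value, group, rank): (9,G1,1), (10,G1,2.5), (10,G2,2.5), (11,G2,4), (12,G2,5), (13,G1,6), (16,G3,7), (17,G3,8), (24,G2,9), (27,G2,10), (29,G3,11)
Step 2: Sum ranks within each group.
R_1 = 9.5 (n_1 = 3)
R_2 = 30.5 (n_2 = 5)
R_3 = 26 (n_3 = 3)
Step 3: H = 12/(N(N+1)) * sum(R_i^2/n_i) - 3(N+1)
     = 12/(11*12) * (9.5^2/3 + 30.5^2/5 + 26^2/3) - 3*12
     = 0.090909 * 441.467 - 36
     = 4.133333.
Step 4: Ties present; correction factor C = 1 - 6/(11^3 - 11) = 0.995455. Corrected H = 4.133333 / 0.995455 = 4.152207.
Step 5: Under H0, H ~ chi^2(2); p-value = 0.125418.
Step 6: alpha = 0.05. fail to reject H0.

H = 4.1522, df = 2, p = 0.125418, fail to reject H0.


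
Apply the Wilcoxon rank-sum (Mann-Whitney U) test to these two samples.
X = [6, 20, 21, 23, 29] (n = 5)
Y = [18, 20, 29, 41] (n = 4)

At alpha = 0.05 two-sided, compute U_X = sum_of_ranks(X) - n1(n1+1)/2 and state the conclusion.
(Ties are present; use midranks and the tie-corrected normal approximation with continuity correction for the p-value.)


Step 1: Combine and sort all 9 observations; assign midranks.
sorted (value, group): (6,X), (18,Y), (20,X), (20,Y), (21,X), (23,X), (29,X), (29,Y), (41,Y)
ranks: 6->1, 18->2, 20->3.5, 20->3.5, 21->5, 23->6, 29->7.5, 29->7.5, 41->9
Step 2: Rank sum for X: R1 = 1 + 3.5 + 5 + 6 + 7.5 = 23.
Step 3: U_X = R1 - n1(n1+1)/2 = 23 - 5*6/2 = 23 - 15 = 8.
       U_Y = n1*n2 - U_X = 20 - 8 = 12.
Step 4: Ties are present, so use the tie-corrected normal approximation (with continuity correction) for the p-value.
Step 5: p-value = 0.710992; compare to alpha = 0.05. fail to reject H0.

U_X = 8, p = 0.710992, fail to reject H0 at alpha = 0.05.


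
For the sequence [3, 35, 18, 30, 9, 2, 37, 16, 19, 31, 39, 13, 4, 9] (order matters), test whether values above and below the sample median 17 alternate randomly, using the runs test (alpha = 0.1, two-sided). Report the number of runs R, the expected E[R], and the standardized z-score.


Step 1: Compute median = 17; label A = above, B = below.
Labels in order: BAAABBABAAABBB  (n_A = 7, n_B = 7)
Step 2: Count runs R = 7.
Step 3: Under H0 (random ordering), E[R] = 2*n_A*n_B/(n_A+n_B) + 1 = 2*7*7/14 + 1 = 8.0000.
        Var[R] = 2*n_A*n_B*(2*n_A*n_B - n_A - n_B) / ((n_A+n_B)^2 * (n_A+n_B-1)) = 8232/2548 = 3.2308.
        SD[R] = 1.7974.
Step 4: Continuity-corrected z = (R + 0.5 - E[R]) / SD[R] = (7 + 0.5 - 8.0000) / 1.7974 = -0.2782.
Step 5: Two-sided p-value via normal approximation = 2*(1 - Phi(|z|)) = 0.780879.
Step 6: alpha = 0.1. fail to reject H0.

R = 7, z = -0.2782, p = 0.780879, fail to reject H0.


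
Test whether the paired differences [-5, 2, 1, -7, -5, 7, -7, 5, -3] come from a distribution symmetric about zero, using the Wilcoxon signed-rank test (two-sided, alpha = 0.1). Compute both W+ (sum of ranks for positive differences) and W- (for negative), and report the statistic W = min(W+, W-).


Step 1: Drop any zero differences (none here) and take |d_i|.
|d| = [5, 2, 1, 7, 5, 7, 7, 5, 3]
Step 2: Midrank |d_i| (ties get averaged ranks).
ranks: |5|->5, |2|->2, |1|->1, |7|->8, |5|->5, |7|->8, |7|->8, |5|->5, |3|->3
Step 3: Attach original signs; sum ranks with positive sign and with negative sign.
W+ = 2 + 1 + 8 + 5 = 16
W- = 5 + 8 + 5 + 8 + 3 = 29
(Check: W+ + W- = 45 should equal n(n+1)/2 = 45.)
Step 4: Test statistic W = min(W+, W-) = 16.
Step 5: Ties in |d|, so use the tie-corrected normal approximation.
        E[W] = n(n+1)/4 = 9*10/4 = 22.5.
        Tie groups: |d|=5 (t=3), |d|=7 (t=3); sum(t^3 - t) = 48.
        Var[W] = n(n+1)(2n+1)/24 - sum(t^3-t)/48 = 1710/24 - 48/48 = 70.25.
        z = (W - E[W]) / sqrt(Var[W]) = (16 - 22.5) / 8.3815 = -0.7755.
        Two-sided p = 2*Phi(z) = 0.438035.
Step 6: alpha = 0.1. fail to reject H0.

W+ = 16, W- = 29, W = min = 16, p = 0.438035, fail to reject H0.


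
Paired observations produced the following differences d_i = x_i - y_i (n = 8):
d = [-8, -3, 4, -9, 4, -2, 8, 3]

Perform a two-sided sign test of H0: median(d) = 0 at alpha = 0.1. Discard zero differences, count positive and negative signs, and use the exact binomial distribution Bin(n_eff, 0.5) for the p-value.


Step 1: Discard zero differences. Original n = 8; n_eff = number of nonzero differences = 8.
Nonzero differences (with sign): -8, -3, +4, -9, +4, -2, +8, +3
Step 2: Count signs: positive = 4, negative = 4.
Step 3: Under H0: P(positive) = 0.5, so the number of positives S ~ Bin(8, 0.5).
Step 4: Two-sided exact p-value = sum of Bin(8,0.5) probabilities at or below the observed probability = 1.000000.
Step 5: alpha = 0.1. fail to reject H0.

n_eff = 8, pos = 4, neg = 4, p = 1.000000, fail to reject H0.
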